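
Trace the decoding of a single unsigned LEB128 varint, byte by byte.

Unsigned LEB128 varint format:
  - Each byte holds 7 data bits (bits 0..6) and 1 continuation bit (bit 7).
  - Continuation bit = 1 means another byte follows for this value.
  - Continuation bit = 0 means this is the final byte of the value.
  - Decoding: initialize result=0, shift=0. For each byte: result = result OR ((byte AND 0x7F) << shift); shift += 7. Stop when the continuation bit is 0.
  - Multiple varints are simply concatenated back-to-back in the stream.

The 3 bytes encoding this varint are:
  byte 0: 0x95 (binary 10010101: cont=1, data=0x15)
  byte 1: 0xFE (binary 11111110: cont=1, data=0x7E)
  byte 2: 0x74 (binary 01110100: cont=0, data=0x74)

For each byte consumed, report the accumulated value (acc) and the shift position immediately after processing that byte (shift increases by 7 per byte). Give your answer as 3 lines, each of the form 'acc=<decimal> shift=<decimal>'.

byte 0=0x95: payload=0x15=21, contrib = 21<<0 = 21; acc -> 21, shift -> 7
byte 1=0xFE: payload=0x7E=126, contrib = 126<<7 = 16128; acc -> 16149, shift -> 14
byte 2=0x74: payload=0x74=116, contrib = 116<<14 = 1900544; acc -> 1916693, shift -> 21

Answer: acc=21 shift=7
acc=16149 shift=14
acc=1916693 shift=21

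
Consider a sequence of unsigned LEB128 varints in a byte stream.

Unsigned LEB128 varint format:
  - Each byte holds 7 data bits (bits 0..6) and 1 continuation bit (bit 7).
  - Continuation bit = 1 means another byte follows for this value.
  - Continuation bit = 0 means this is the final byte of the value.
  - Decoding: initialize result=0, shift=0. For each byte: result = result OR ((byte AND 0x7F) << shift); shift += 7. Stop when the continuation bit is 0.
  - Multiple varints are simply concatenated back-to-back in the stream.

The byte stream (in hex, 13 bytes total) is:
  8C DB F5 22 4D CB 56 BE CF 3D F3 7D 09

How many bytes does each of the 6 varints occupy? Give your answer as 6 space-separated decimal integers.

Answer: 4 1 2 3 2 1

Derivation:
  byte[0]=0x8C cont=1 payload=0x0C=12: acc |= 12<<0 -> acc=12 shift=7
  byte[1]=0xDB cont=1 payload=0x5B=91: acc |= 91<<7 -> acc=11660 shift=14
  byte[2]=0xF5 cont=1 payload=0x75=117: acc |= 117<<14 -> acc=1928588 shift=21
  byte[3]=0x22 cont=0 payload=0x22=34: acc |= 34<<21 -> acc=73231756 shift=28 [end]
Varint 1: bytes[0:4] = 8C DB F5 22 -> value 73231756 (4 byte(s))
  byte[4]=0x4D cont=0 payload=0x4D=77: acc |= 77<<0 -> acc=77 shift=7 [end]
Varint 2: bytes[4:5] = 4D -> value 77 (1 byte(s))
  byte[5]=0xCB cont=1 payload=0x4B=75: acc |= 75<<0 -> acc=75 shift=7
  byte[6]=0x56 cont=0 payload=0x56=86: acc |= 86<<7 -> acc=11083 shift=14 [end]
Varint 3: bytes[5:7] = CB 56 -> value 11083 (2 byte(s))
  byte[7]=0xBE cont=1 payload=0x3E=62: acc |= 62<<0 -> acc=62 shift=7
  byte[8]=0xCF cont=1 payload=0x4F=79: acc |= 79<<7 -> acc=10174 shift=14
  byte[9]=0x3D cont=0 payload=0x3D=61: acc |= 61<<14 -> acc=1009598 shift=21 [end]
Varint 4: bytes[7:10] = BE CF 3D -> value 1009598 (3 byte(s))
  byte[10]=0xF3 cont=1 payload=0x73=115: acc |= 115<<0 -> acc=115 shift=7
  byte[11]=0x7D cont=0 payload=0x7D=125: acc |= 125<<7 -> acc=16115 shift=14 [end]
Varint 5: bytes[10:12] = F3 7D -> value 16115 (2 byte(s))
  byte[12]=0x09 cont=0 payload=0x09=9: acc |= 9<<0 -> acc=9 shift=7 [end]
Varint 6: bytes[12:13] = 09 -> value 9 (1 byte(s))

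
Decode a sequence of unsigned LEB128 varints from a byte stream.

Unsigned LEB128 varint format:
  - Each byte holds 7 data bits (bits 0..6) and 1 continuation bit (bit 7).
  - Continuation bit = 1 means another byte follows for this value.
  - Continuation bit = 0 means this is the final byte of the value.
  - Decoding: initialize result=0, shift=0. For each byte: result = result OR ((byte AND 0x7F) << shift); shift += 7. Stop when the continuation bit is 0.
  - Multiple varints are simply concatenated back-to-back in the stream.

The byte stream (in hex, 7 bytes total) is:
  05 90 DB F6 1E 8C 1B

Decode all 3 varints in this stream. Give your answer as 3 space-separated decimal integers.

Answer: 5 64859536 3468

Derivation:
  byte[0]=0x05 cont=0 payload=0x05=5: acc |= 5<<0 -> acc=5 shift=7 [end]
Varint 1: bytes[0:1] = 05 -> value 5 (1 byte(s))
  byte[1]=0x90 cont=1 payload=0x10=16: acc |= 16<<0 -> acc=16 shift=7
  byte[2]=0xDB cont=1 payload=0x5B=91: acc |= 91<<7 -> acc=11664 shift=14
  byte[3]=0xF6 cont=1 payload=0x76=118: acc |= 118<<14 -> acc=1944976 shift=21
  byte[4]=0x1E cont=0 payload=0x1E=30: acc |= 30<<21 -> acc=64859536 shift=28 [end]
Varint 2: bytes[1:5] = 90 DB F6 1E -> value 64859536 (4 byte(s))
  byte[5]=0x8C cont=1 payload=0x0C=12: acc |= 12<<0 -> acc=12 shift=7
  byte[6]=0x1B cont=0 payload=0x1B=27: acc |= 27<<7 -> acc=3468 shift=14 [end]
Varint 3: bytes[5:7] = 8C 1B -> value 3468 (2 byte(s))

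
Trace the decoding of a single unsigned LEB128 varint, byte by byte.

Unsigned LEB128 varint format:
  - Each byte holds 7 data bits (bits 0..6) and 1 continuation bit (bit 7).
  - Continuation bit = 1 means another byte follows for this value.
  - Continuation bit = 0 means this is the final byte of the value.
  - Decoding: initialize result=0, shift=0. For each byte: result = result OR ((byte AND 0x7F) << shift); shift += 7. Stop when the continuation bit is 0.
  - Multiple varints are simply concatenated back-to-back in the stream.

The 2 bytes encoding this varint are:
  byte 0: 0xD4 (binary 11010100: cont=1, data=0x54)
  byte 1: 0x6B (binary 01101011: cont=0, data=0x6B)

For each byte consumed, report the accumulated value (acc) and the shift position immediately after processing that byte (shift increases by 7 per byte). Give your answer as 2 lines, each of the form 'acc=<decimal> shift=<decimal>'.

Answer: acc=84 shift=7
acc=13780 shift=14

Derivation:
byte 0=0xD4: payload=0x54=84, contrib = 84<<0 = 84; acc -> 84, shift -> 7
byte 1=0x6B: payload=0x6B=107, contrib = 107<<7 = 13696; acc -> 13780, shift -> 14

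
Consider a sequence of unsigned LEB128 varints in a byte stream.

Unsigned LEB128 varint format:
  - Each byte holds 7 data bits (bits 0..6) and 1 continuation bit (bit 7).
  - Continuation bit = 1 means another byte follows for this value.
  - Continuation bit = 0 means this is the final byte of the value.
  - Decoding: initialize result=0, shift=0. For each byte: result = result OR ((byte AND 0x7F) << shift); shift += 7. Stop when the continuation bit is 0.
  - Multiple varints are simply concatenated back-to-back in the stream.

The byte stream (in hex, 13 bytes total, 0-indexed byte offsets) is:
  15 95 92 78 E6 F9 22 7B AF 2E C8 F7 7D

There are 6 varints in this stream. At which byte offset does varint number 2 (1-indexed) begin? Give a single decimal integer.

Answer: 1

Derivation:
  byte[0]=0x15 cont=0 payload=0x15=21: acc |= 21<<0 -> acc=21 shift=7 [end]
Varint 1: bytes[0:1] = 15 -> value 21 (1 byte(s))
  byte[1]=0x95 cont=1 payload=0x15=21: acc |= 21<<0 -> acc=21 shift=7
  byte[2]=0x92 cont=1 payload=0x12=18: acc |= 18<<7 -> acc=2325 shift=14
  byte[3]=0x78 cont=0 payload=0x78=120: acc |= 120<<14 -> acc=1968405 shift=21 [end]
Varint 2: bytes[1:4] = 95 92 78 -> value 1968405 (3 byte(s))
  byte[4]=0xE6 cont=1 payload=0x66=102: acc |= 102<<0 -> acc=102 shift=7
  byte[5]=0xF9 cont=1 payload=0x79=121: acc |= 121<<7 -> acc=15590 shift=14
  byte[6]=0x22 cont=0 payload=0x22=34: acc |= 34<<14 -> acc=572646 shift=21 [end]
Varint 3: bytes[4:7] = E6 F9 22 -> value 572646 (3 byte(s))
  byte[7]=0x7B cont=0 payload=0x7B=123: acc |= 123<<0 -> acc=123 shift=7 [end]
Varint 4: bytes[7:8] = 7B -> value 123 (1 byte(s))
  byte[8]=0xAF cont=1 payload=0x2F=47: acc |= 47<<0 -> acc=47 shift=7
  byte[9]=0x2E cont=0 payload=0x2E=46: acc |= 46<<7 -> acc=5935 shift=14 [end]
Varint 5: bytes[8:10] = AF 2E -> value 5935 (2 byte(s))
  byte[10]=0xC8 cont=1 payload=0x48=72: acc |= 72<<0 -> acc=72 shift=7
  byte[11]=0xF7 cont=1 payload=0x77=119: acc |= 119<<7 -> acc=15304 shift=14
  byte[12]=0x7D cont=0 payload=0x7D=125: acc |= 125<<14 -> acc=2063304 shift=21 [end]
Varint 6: bytes[10:13] = C8 F7 7D -> value 2063304 (3 byte(s))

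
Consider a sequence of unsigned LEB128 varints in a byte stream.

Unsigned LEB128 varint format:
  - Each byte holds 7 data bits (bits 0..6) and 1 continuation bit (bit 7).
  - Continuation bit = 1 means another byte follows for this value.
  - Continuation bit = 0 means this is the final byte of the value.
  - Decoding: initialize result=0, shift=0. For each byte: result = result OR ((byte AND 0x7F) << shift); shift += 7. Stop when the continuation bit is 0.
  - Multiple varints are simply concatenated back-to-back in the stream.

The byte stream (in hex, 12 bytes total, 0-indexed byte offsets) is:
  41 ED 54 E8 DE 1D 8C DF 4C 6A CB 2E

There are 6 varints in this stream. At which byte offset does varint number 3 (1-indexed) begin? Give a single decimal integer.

  byte[0]=0x41 cont=0 payload=0x41=65: acc |= 65<<0 -> acc=65 shift=7 [end]
Varint 1: bytes[0:1] = 41 -> value 65 (1 byte(s))
  byte[1]=0xED cont=1 payload=0x6D=109: acc |= 109<<0 -> acc=109 shift=7
  byte[2]=0x54 cont=0 payload=0x54=84: acc |= 84<<7 -> acc=10861 shift=14 [end]
Varint 2: bytes[1:3] = ED 54 -> value 10861 (2 byte(s))
  byte[3]=0xE8 cont=1 payload=0x68=104: acc |= 104<<0 -> acc=104 shift=7
  byte[4]=0xDE cont=1 payload=0x5E=94: acc |= 94<<7 -> acc=12136 shift=14
  byte[5]=0x1D cont=0 payload=0x1D=29: acc |= 29<<14 -> acc=487272 shift=21 [end]
Varint 3: bytes[3:6] = E8 DE 1D -> value 487272 (3 byte(s))
  byte[6]=0x8C cont=1 payload=0x0C=12: acc |= 12<<0 -> acc=12 shift=7
  byte[7]=0xDF cont=1 payload=0x5F=95: acc |= 95<<7 -> acc=12172 shift=14
  byte[8]=0x4C cont=0 payload=0x4C=76: acc |= 76<<14 -> acc=1257356 shift=21 [end]
Varint 4: bytes[6:9] = 8C DF 4C -> value 1257356 (3 byte(s))
  byte[9]=0x6A cont=0 payload=0x6A=106: acc |= 106<<0 -> acc=106 shift=7 [end]
Varint 5: bytes[9:10] = 6A -> value 106 (1 byte(s))
  byte[10]=0xCB cont=1 payload=0x4B=75: acc |= 75<<0 -> acc=75 shift=7
  byte[11]=0x2E cont=0 payload=0x2E=46: acc |= 46<<7 -> acc=5963 shift=14 [end]
Varint 6: bytes[10:12] = CB 2E -> value 5963 (2 byte(s))

Answer: 3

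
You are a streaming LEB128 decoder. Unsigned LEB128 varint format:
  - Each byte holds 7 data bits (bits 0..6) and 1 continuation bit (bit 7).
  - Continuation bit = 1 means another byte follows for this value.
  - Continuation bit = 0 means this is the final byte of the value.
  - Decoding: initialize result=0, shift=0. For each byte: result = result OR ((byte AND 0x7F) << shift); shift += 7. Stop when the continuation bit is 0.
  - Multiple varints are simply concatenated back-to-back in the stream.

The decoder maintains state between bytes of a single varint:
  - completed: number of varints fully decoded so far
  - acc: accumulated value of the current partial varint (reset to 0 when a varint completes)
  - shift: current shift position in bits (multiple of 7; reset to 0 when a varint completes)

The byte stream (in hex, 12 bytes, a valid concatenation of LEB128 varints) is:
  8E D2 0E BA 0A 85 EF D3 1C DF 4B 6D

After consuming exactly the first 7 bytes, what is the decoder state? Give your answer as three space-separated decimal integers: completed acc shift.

byte[0]=0x8E cont=1 payload=0x0E: acc |= 14<<0 -> completed=0 acc=14 shift=7
byte[1]=0xD2 cont=1 payload=0x52: acc |= 82<<7 -> completed=0 acc=10510 shift=14
byte[2]=0x0E cont=0 payload=0x0E: varint #1 complete (value=239886); reset -> completed=1 acc=0 shift=0
byte[3]=0xBA cont=1 payload=0x3A: acc |= 58<<0 -> completed=1 acc=58 shift=7
byte[4]=0x0A cont=0 payload=0x0A: varint #2 complete (value=1338); reset -> completed=2 acc=0 shift=0
byte[5]=0x85 cont=1 payload=0x05: acc |= 5<<0 -> completed=2 acc=5 shift=7
byte[6]=0xEF cont=1 payload=0x6F: acc |= 111<<7 -> completed=2 acc=14213 shift=14

Answer: 2 14213 14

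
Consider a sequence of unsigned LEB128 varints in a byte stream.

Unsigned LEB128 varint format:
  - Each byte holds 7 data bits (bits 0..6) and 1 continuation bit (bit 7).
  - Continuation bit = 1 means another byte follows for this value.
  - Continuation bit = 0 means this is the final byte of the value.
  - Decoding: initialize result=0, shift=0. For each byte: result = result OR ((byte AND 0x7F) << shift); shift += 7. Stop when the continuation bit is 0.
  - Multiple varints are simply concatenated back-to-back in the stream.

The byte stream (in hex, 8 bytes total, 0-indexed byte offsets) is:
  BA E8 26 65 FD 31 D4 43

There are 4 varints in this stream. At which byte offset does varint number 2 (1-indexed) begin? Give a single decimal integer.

Answer: 3

Derivation:
  byte[0]=0xBA cont=1 payload=0x3A=58: acc |= 58<<0 -> acc=58 shift=7
  byte[1]=0xE8 cont=1 payload=0x68=104: acc |= 104<<7 -> acc=13370 shift=14
  byte[2]=0x26 cont=0 payload=0x26=38: acc |= 38<<14 -> acc=635962 shift=21 [end]
Varint 1: bytes[0:3] = BA E8 26 -> value 635962 (3 byte(s))
  byte[3]=0x65 cont=0 payload=0x65=101: acc |= 101<<0 -> acc=101 shift=7 [end]
Varint 2: bytes[3:4] = 65 -> value 101 (1 byte(s))
  byte[4]=0xFD cont=1 payload=0x7D=125: acc |= 125<<0 -> acc=125 shift=7
  byte[5]=0x31 cont=0 payload=0x31=49: acc |= 49<<7 -> acc=6397 shift=14 [end]
Varint 3: bytes[4:6] = FD 31 -> value 6397 (2 byte(s))
  byte[6]=0xD4 cont=1 payload=0x54=84: acc |= 84<<0 -> acc=84 shift=7
  byte[7]=0x43 cont=0 payload=0x43=67: acc |= 67<<7 -> acc=8660 shift=14 [end]
Varint 4: bytes[6:8] = D4 43 -> value 8660 (2 byte(s))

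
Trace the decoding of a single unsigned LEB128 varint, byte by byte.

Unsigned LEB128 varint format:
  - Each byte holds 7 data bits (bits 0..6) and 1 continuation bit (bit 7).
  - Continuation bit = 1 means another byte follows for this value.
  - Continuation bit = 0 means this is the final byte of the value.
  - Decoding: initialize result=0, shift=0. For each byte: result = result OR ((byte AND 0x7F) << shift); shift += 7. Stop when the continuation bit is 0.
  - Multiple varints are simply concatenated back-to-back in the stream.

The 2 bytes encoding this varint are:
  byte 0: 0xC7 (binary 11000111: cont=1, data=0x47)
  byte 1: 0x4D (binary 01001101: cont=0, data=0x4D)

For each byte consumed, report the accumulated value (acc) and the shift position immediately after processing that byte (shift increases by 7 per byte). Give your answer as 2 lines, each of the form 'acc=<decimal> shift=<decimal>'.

byte 0=0xC7: payload=0x47=71, contrib = 71<<0 = 71; acc -> 71, shift -> 7
byte 1=0x4D: payload=0x4D=77, contrib = 77<<7 = 9856; acc -> 9927, shift -> 14

Answer: acc=71 shift=7
acc=9927 shift=14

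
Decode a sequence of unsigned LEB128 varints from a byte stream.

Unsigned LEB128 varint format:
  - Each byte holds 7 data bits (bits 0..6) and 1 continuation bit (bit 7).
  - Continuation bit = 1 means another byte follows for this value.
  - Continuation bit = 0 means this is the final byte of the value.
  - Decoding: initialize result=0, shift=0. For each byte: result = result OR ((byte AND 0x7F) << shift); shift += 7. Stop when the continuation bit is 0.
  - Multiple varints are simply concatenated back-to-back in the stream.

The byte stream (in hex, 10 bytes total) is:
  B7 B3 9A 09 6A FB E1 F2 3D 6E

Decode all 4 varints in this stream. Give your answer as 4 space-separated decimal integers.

  byte[0]=0xB7 cont=1 payload=0x37=55: acc |= 55<<0 -> acc=55 shift=7
  byte[1]=0xB3 cont=1 payload=0x33=51: acc |= 51<<7 -> acc=6583 shift=14
  byte[2]=0x9A cont=1 payload=0x1A=26: acc |= 26<<14 -> acc=432567 shift=21
  byte[3]=0x09 cont=0 payload=0x09=9: acc |= 9<<21 -> acc=19306935 shift=28 [end]
Varint 1: bytes[0:4] = B7 B3 9A 09 -> value 19306935 (4 byte(s))
  byte[4]=0x6A cont=0 payload=0x6A=106: acc |= 106<<0 -> acc=106 shift=7 [end]
Varint 2: bytes[4:5] = 6A -> value 106 (1 byte(s))
  byte[5]=0xFB cont=1 payload=0x7B=123: acc |= 123<<0 -> acc=123 shift=7
  byte[6]=0xE1 cont=1 payload=0x61=97: acc |= 97<<7 -> acc=12539 shift=14
  byte[7]=0xF2 cont=1 payload=0x72=114: acc |= 114<<14 -> acc=1880315 shift=21
  byte[8]=0x3D cont=0 payload=0x3D=61: acc |= 61<<21 -> acc=129806587 shift=28 [end]
Varint 3: bytes[5:9] = FB E1 F2 3D -> value 129806587 (4 byte(s))
  byte[9]=0x6E cont=0 payload=0x6E=110: acc |= 110<<0 -> acc=110 shift=7 [end]
Varint 4: bytes[9:10] = 6E -> value 110 (1 byte(s))

Answer: 19306935 106 129806587 110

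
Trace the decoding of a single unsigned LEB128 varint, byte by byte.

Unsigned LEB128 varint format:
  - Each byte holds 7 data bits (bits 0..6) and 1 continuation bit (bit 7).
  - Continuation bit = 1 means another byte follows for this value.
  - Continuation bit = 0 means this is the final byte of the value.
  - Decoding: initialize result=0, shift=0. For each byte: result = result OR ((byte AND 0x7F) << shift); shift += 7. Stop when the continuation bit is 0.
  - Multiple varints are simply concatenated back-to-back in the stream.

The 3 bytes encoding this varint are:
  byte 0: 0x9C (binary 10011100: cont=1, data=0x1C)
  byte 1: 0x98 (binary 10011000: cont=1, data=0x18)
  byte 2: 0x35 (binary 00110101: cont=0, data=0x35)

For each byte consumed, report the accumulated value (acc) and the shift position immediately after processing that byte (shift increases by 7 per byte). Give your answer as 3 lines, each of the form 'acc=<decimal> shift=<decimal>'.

byte 0=0x9C: payload=0x1C=28, contrib = 28<<0 = 28; acc -> 28, shift -> 7
byte 1=0x98: payload=0x18=24, contrib = 24<<7 = 3072; acc -> 3100, shift -> 14
byte 2=0x35: payload=0x35=53, contrib = 53<<14 = 868352; acc -> 871452, shift -> 21

Answer: acc=28 shift=7
acc=3100 shift=14
acc=871452 shift=21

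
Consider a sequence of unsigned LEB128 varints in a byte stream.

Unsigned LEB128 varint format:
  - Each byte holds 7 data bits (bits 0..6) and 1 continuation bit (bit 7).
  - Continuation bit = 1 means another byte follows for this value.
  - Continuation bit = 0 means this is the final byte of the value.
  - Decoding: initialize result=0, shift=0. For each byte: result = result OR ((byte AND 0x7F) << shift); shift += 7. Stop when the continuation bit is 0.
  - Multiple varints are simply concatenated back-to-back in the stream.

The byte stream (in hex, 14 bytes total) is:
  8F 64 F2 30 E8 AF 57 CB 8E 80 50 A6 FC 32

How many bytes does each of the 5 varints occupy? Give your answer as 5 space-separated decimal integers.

Answer: 2 2 3 4 3

Derivation:
  byte[0]=0x8F cont=1 payload=0x0F=15: acc |= 15<<0 -> acc=15 shift=7
  byte[1]=0x64 cont=0 payload=0x64=100: acc |= 100<<7 -> acc=12815 shift=14 [end]
Varint 1: bytes[0:2] = 8F 64 -> value 12815 (2 byte(s))
  byte[2]=0xF2 cont=1 payload=0x72=114: acc |= 114<<0 -> acc=114 shift=7
  byte[3]=0x30 cont=0 payload=0x30=48: acc |= 48<<7 -> acc=6258 shift=14 [end]
Varint 2: bytes[2:4] = F2 30 -> value 6258 (2 byte(s))
  byte[4]=0xE8 cont=1 payload=0x68=104: acc |= 104<<0 -> acc=104 shift=7
  byte[5]=0xAF cont=1 payload=0x2F=47: acc |= 47<<7 -> acc=6120 shift=14
  byte[6]=0x57 cont=0 payload=0x57=87: acc |= 87<<14 -> acc=1431528 shift=21 [end]
Varint 3: bytes[4:7] = E8 AF 57 -> value 1431528 (3 byte(s))
  byte[7]=0xCB cont=1 payload=0x4B=75: acc |= 75<<0 -> acc=75 shift=7
  byte[8]=0x8E cont=1 payload=0x0E=14: acc |= 14<<7 -> acc=1867 shift=14
  byte[9]=0x80 cont=1 payload=0x00=0: acc |= 0<<14 -> acc=1867 shift=21
  byte[10]=0x50 cont=0 payload=0x50=80: acc |= 80<<21 -> acc=167774027 shift=28 [end]
Varint 4: bytes[7:11] = CB 8E 80 50 -> value 167774027 (4 byte(s))
  byte[11]=0xA6 cont=1 payload=0x26=38: acc |= 38<<0 -> acc=38 shift=7
  byte[12]=0xFC cont=1 payload=0x7C=124: acc |= 124<<7 -> acc=15910 shift=14
  byte[13]=0x32 cont=0 payload=0x32=50: acc |= 50<<14 -> acc=835110 shift=21 [end]
Varint 5: bytes[11:14] = A6 FC 32 -> value 835110 (3 byte(s))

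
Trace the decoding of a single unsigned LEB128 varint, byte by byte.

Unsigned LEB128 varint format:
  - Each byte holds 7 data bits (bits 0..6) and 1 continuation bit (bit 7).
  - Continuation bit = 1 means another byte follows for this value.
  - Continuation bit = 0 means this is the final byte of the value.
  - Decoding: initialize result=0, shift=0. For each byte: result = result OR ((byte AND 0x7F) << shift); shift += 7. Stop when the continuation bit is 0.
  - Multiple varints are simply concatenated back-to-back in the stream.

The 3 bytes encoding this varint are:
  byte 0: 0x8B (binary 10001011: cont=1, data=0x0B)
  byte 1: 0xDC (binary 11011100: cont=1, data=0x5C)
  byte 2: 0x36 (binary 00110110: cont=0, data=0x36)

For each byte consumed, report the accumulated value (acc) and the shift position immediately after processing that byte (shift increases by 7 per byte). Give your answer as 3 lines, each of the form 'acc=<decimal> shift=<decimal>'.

Answer: acc=11 shift=7
acc=11787 shift=14
acc=896523 shift=21

Derivation:
byte 0=0x8B: payload=0x0B=11, contrib = 11<<0 = 11; acc -> 11, shift -> 7
byte 1=0xDC: payload=0x5C=92, contrib = 92<<7 = 11776; acc -> 11787, shift -> 14
byte 2=0x36: payload=0x36=54, contrib = 54<<14 = 884736; acc -> 896523, shift -> 21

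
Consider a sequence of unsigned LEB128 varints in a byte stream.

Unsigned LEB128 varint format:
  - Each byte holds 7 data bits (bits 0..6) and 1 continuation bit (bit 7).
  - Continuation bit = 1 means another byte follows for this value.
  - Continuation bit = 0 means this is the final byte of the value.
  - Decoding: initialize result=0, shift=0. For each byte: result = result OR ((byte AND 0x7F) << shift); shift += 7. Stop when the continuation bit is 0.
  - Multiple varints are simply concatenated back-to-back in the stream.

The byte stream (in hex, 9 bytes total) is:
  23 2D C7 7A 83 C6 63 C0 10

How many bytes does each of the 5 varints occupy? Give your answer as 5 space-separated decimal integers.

Answer: 1 1 2 3 2

Derivation:
  byte[0]=0x23 cont=0 payload=0x23=35: acc |= 35<<0 -> acc=35 shift=7 [end]
Varint 1: bytes[0:1] = 23 -> value 35 (1 byte(s))
  byte[1]=0x2D cont=0 payload=0x2D=45: acc |= 45<<0 -> acc=45 shift=7 [end]
Varint 2: bytes[1:2] = 2D -> value 45 (1 byte(s))
  byte[2]=0xC7 cont=1 payload=0x47=71: acc |= 71<<0 -> acc=71 shift=7
  byte[3]=0x7A cont=0 payload=0x7A=122: acc |= 122<<7 -> acc=15687 shift=14 [end]
Varint 3: bytes[2:4] = C7 7A -> value 15687 (2 byte(s))
  byte[4]=0x83 cont=1 payload=0x03=3: acc |= 3<<0 -> acc=3 shift=7
  byte[5]=0xC6 cont=1 payload=0x46=70: acc |= 70<<7 -> acc=8963 shift=14
  byte[6]=0x63 cont=0 payload=0x63=99: acc |= 99<<14 -> acc=1630979 shift=21 [end]
Varint 4: bytes[4:7] = 83 C6 63 -> value 1630979 (3 byte(s))
  byte[7]=0xC0 cont=1 payload=0x40=64: acc |= 64<<0 -> acc=64 shift=7
  byte[8]=0x10 cont=0 payload=0x10=16: acc |= 16<<7 -> acc=2112 shift=14 [end]
Varint 5: bytes[7:9] = C0 10 -> value 2112 (2 byte(s))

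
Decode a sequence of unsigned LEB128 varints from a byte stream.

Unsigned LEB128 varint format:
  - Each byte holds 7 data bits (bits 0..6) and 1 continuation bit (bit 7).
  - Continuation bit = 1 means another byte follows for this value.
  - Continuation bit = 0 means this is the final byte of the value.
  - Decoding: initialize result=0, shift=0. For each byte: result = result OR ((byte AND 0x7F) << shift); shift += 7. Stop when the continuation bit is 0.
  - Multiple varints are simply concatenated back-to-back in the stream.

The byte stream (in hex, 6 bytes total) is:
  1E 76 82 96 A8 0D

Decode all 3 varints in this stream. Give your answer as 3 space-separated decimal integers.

  byte[0]=0x1E cont=0 payload=0x1E=30: acc |= 30<<0 -> acc=30 shift=7 [end]
Varint 1: bytes[0:1] = 1E -> value 30 (1 byte(s))
  byte[1]=0x76 cont=0 payload=0x76=118: acc |= 118<<0 -> acc=118 shift=7 [end]
Varint 2: bytes[1:2] = 76 -> value 118 (1 byte(s))
  byte[2]=0x82 cont=1 payload=0x02=2: acc |= 2<<0 -> acc=2 shift=7
  byte[3]=0x96 cont=1 payload=0x16=22: acc |= 22<<7 -> acc=2818 shift=14
  byte[4]=0xA8 cont=1 payload=0x28=40: acc |= 40<<14 -> acc=658178 shift=21
  byte[5]=0x0D cont=0 payload=0x0D=13: acc |= 13<<21 -> acc=27921154 shift=28 [end]
Varint 3: bytes[2:6] = 82 96 A8 0D -> value 27921154 (4 byte(s))

Answer: 30 118 27921154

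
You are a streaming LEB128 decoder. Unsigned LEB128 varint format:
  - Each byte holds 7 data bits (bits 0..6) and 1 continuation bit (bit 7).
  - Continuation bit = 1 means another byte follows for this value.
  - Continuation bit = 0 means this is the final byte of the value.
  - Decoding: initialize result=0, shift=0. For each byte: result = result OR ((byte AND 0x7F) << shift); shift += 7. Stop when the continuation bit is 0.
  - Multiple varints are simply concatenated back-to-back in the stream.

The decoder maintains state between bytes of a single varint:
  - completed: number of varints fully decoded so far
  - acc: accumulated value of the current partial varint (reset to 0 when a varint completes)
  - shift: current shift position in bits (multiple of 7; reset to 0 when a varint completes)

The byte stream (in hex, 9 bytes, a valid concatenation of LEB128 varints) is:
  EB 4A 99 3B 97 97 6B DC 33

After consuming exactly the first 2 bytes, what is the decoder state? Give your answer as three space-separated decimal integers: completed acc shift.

byte[0]=0xEB cont=1 payload=0x6B: acc |= 107<<0 -> completed=0 acc=107 shift=7
byte[1]=0x4A cont=0 payload=0x4A: varint #1 complete (value=9579); reset -> completed=1 acc=0 shift=0

Answer: 1 0 0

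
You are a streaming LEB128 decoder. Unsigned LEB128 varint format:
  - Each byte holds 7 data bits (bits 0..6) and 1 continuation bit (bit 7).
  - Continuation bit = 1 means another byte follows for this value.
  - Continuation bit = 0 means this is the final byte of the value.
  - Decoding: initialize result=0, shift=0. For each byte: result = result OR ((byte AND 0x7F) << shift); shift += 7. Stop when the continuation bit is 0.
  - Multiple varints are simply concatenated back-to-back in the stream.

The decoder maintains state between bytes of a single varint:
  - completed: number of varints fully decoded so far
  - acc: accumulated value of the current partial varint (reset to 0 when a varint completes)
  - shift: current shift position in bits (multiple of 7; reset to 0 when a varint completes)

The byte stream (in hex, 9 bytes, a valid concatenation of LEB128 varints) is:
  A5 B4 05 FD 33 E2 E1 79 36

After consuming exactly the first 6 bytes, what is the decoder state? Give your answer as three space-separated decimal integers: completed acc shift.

byte[0]=0xA5 cont=1 payload=0x25: acc |= 37<<0 -> completed=0 acc=37 shift=7
byte[1]=0xB4 cont=1 payload=0x34: acc |= 52<<7 -> completed=0 acc=6693 shift=14
byte[2]=0x05 cont=0 payload=0x05: varint #1 complete (value=88613); reset -> completed=1 acc=0 shift=0
byte[3]=0xFD cont=1 payload=0x7D: acc |= 125<<0 -> completed=1 acc=125 shift=7
byte[4]=0x33 cont=0 payload=0x33: varint #2 complete (value=6653); reset -> completed=2 acc=0 shift=0
byte[5]=0xE2 cont=1 payload=0x62: acc |= 98<<0 -> completed=2 acc=98 shift=7

Answer: 2 98 7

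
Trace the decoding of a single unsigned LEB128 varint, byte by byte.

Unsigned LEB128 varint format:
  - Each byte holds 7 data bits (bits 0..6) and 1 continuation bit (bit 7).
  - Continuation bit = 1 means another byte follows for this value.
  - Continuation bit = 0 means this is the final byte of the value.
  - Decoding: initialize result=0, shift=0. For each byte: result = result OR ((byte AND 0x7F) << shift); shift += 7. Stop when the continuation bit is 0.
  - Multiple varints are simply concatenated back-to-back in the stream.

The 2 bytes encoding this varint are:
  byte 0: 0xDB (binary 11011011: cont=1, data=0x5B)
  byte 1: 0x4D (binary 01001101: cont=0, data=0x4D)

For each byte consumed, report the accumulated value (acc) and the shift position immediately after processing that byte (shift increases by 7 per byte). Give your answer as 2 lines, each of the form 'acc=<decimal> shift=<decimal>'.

byte 0=0xDB: payload=0x5B=91, contrib = 91<<0 = 91; acc -> 91, shift -> 7
byte 1=0x4D: payload=0x4D=77, contrib = 77<<7 = 9856; acc -> 9947, shift -> 14

Answer: acc=91 shift=7
acc=9947 shift=14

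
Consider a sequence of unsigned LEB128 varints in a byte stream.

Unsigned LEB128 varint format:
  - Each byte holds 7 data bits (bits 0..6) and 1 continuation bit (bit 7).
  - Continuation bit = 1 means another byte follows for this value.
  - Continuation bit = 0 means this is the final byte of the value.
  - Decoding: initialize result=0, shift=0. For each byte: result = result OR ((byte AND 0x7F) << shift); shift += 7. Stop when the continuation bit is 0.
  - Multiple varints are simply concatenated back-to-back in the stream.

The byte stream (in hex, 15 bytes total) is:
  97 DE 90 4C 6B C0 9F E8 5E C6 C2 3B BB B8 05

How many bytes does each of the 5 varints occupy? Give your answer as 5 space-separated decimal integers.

Answer: 4 1 4 3 3

Derivation:
  byte[0]=0x97 cont=1 payload=0x17=23: acc |= 23<<0 -> acc=23 shift=7
  byte[1]=0xDE cont=1 payload=0x5E=94: acc |= 94<<7 -> acc=12055 shift=14
  byte[2]=0x90 cont=1 payload=0x10=16: acc |= 16<<14 -> acc=274199 shift=21
  byte[3]=0x4C cont=0 payload=0x4C=76: acc |= 76<<21 -> acc=159657751 shift=28 [end]
Varint 1: bytes[0:4] = 97 DE 90 4C -> value 159657751 (4 byte(s))
  byte[4]=0x6B cont=0 payload=0x6B=107: acc |= 107<<0 -> acc=107 shift=7 [end]
Varint 2: bytes[4:5] = 6B -> value 107 (1 byte(s))
  byte[5]=0xC0 cont=1 payload=0x40=64: acc |= 64<<0 -> acc=64 shift=7
  byte[6]=0x9F cont=1 payload=0x1F=31: acc |= 31<<7 -> acc=4032 shift=14
  byte[7]=0xE8 cont=1 payload=0x68=104: acc |= 104<<14 -> acc=1707968 shift=21
  byte[8]=0x5E cont=0 payload=0x5E=94: acc |= 94<<21 -> acc=198840256 shift=28 [end]
Varint 3: bytes[5:9] = C0 9F E8 5E -> value 198840256 (4 byte(s))
  byte[9]=0xC6 cont=1 payload=0x46=70: acc |= 70<<0 -> acc=70 shift=7
  byte[10]=0xC2 cont=1 payload=0x42=66: acc |= 66<<7 -> acc=8518 shift=14
  byte[11]=0x3B cont=0 payload=0x3B=59: acc |= 59<<14 -> acc=975174 shift=21 [end]
Varint 4: bytes[9:12] = C6 C2 3B -> value 975174 (3 byte(s))
  byte[12]=0xBB cont=1 payload=0x3B=59: acc |= 59<<0 -> acc=59 shift=7
  byte[13]=0xB8 cont=1 payload=0x38=56: acc |= 56<<7 -> acc=7227 shift=14
  byte[14]=0x05 cont=0 payload=0x05=5: acc |= 5<<14 -> acc=89147 shift=21 [end]
Varint 5: bytes[12:15] = BB B8 05 -> value 89147 (3 byte(s))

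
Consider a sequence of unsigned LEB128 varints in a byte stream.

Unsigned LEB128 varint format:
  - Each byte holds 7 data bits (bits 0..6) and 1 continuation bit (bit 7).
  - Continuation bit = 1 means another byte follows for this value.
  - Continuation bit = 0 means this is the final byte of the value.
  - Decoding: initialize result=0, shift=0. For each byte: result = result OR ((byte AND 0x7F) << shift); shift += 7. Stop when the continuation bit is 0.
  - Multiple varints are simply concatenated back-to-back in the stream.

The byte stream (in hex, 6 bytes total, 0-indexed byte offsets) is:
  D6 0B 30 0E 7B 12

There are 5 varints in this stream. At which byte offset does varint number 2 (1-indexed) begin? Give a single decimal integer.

  byte[0]=0xD6 cont=1 payload=0x56=86: acc |= 86<<0 -> acc=86 shift=7
  byte[1]=0x0B cont=0 payload=0x0B=11: acc |= 11<<7 -> acc=1494 shift=14 [end]
Varint 1: bytes[0:2] = D6 0B -> value 1494 (2 byte(s))
  byte[2]=0x30 cont=0 payload=0x30=48: acc |= 48<<0 -> acc=48 shift=7 [end]
Varint 2: bytes[2:3] = 30 -> value 48 (1 byte(s))
  byte[3]=0x0E cont=0 payload=0x0E=14: acc |= 14<<0 -> acc=14 shift=7 [end]
Varint 3: bytes[3:4] = 0E -> value 14 (1 byte(s))
  byte[4]=0x7B cont=0 payload=0x7B=123: acc |= 123<<0 -> acc=123 shift=7 [end]
Varint 4: bytes[4:5] = 7B -> value 123 (1 byte(s))
  byte[5]=0x12 cont=0 payload=0x12=18: acc |= 18<<0 -> acc=18 shift=7 [end]
Varint 5: bytes[5:6] = 12 -> value 18 (1 byte(s))

Answer: 2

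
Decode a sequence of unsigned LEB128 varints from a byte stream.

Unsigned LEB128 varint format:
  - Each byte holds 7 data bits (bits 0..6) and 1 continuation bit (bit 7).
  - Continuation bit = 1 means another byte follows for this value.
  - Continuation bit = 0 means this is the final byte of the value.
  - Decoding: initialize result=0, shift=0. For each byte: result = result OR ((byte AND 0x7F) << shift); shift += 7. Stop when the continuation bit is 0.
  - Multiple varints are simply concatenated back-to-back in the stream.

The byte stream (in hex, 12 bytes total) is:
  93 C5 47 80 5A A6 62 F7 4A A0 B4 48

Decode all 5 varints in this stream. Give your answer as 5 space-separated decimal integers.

Answer: 1172115 11520 12582 9591 1186336

Derivation:
  byte[0]=0x93 cont=1 payload=0x13=19: acc |= 19<<0 -> acc=19 shift=7
  byte[1]=0xC5 cont=1 payload=0x45=69: acc |= 69<<7 -> acc=8851 shift=14
  byte[2]=0x47 cont=0 payload=0x47=71: acc |= 71<<14 -> acc=1172115 shift=21 [end]
Varint 1: bytes[0:3] = 93 C5 47 -> value 1172115 (3 byte(s))
  byte[3]=0x80 cont=1 payload=0x00=0: acc |= 0<<0 -> acc=0 shift=7
  byte[4]=0x5A cont=0 payload=0x5A=90: acc |= 90<<7 -> acc=11520 shift=14 [end]
Varint 2: bytes[3:5] = 80 5A -> value 11520 (2 byte(s))
  byte[5]=0xA6 cont=1 payload=0x26=38: acc |= 38<<0 -> acc=38 shift=7
  byte[6]=0x62 cont=0 payload=0x62=98: acc |= 98<<7 -> acc=12582 shift=14 [end]
Varint 3: bytes[5:7] = A6 62 -> value 12582 (2 byte(s))
  byte[7]=0xF7 cont=1 payload=0x77=119: acc |= 119<<0 -> acc=119 shift=7
  byte[8]=0x4A cont=0 payload=0x4A=74: acc |= 74<<7 -> acc=9591 shift=14 [end]
Varint 4: bytes[7:9] = F7 4A -> value 9591 (2 byte(s))
  byte[9]=0xA0 cont=1 payload=0x20=32: acc |= 32<<0 -> acc=32 shift=7
  byte[10]=0xB4 cont=1 payload=0x34=52: acc |= 52<<7 -> acc=6688 shift=14
  byte[11]=0x48 cont=0 payload=0x48=72: acc |= 72<<14 -> acc=1186336 shift=21 [end]
Varint 5: bytes[9:12] = A0 B4 48 -> value 1186336 (3 byte(s))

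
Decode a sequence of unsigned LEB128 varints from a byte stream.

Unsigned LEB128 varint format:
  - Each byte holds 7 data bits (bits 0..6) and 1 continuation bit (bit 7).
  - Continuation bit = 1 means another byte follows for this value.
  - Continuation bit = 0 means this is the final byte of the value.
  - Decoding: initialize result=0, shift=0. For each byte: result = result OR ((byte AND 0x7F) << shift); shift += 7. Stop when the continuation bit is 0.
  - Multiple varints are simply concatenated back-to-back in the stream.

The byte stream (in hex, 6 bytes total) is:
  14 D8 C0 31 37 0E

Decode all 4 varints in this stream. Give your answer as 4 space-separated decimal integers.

Answer: 20 811096 55 14

Derivation:
  byte[0]=0x14 cont=0 payload=0x14=20: acc |= 20<<0 -> acc=20 shift=7 [end]
Varint 1: bytes[0:1] = 14 -> value 20 (1 byte(s))
  byte[1]=0xD8 cont=1 payload=0x58=88: acc |= 88<<0 -> acc=88 shift=7
  byte[2]=0xC0 cont=1 payload=0x40=64: acc |= 64<<7 -> acc=8280 shift=14
  byte[3]=0x31 cont=0 payload=0x31=49: acc |= 49<<14 -> acc=811096 shift=21 [end]
Varint 2: bytes[1:4] = D8 C0 31 -> value 811096 (3 byte(s))
  byte[4]=0x37 cont=0 payload=0x37=55: acc |= 55<<0 -> acc=55 shift=7 [end]
Varint 3: bytes[4:5] = 37 -> value 55 (1 byte(s))
  byte[5]=0x0E cont=0 payload=0x0E=14: acc |= 14<<0 -> acc=14 shift=7 [end]
Varint 4: bytes[5:6] = 0E -> value 14 (1 byte(s))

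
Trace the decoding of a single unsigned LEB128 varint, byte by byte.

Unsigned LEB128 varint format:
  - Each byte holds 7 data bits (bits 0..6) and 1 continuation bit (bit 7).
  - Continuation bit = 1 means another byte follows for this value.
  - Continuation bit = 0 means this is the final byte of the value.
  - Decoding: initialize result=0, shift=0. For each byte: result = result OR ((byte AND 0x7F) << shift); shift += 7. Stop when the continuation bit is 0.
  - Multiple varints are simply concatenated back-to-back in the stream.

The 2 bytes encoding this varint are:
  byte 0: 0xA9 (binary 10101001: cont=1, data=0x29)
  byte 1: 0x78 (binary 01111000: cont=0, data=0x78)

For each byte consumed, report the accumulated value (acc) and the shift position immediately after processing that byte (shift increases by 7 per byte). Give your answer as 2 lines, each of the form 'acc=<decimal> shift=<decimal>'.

byte 0=0xA9: payload=0x29=41, contrib = 41<<0 = 41; acc -> 41, shift -> 7
byte 1=0x78: payload=0x78=120, contrib = 120<<7 = 15360; acc -> 15401, shift -> 14

Answer: acc=41 shift=7
acc=15401 shift=14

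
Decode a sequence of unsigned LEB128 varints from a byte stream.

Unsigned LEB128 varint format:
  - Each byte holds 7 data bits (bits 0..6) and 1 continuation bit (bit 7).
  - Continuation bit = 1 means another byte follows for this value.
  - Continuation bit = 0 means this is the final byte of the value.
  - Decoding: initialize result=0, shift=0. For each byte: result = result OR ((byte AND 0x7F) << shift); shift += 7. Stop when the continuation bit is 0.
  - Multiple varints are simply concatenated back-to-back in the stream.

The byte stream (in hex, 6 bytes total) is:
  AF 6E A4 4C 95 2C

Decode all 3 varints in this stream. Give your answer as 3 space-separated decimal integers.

Answer: 14127 9764 5653

Derivation:
  byte[0]=0xAF cont=1 payload=0x2F=47: acc |= 47<<0 -> acc=47 shift=7
  byte[1]=0x6E cont=0 payload=0x6E=110: acc |= 110<<7 -> acc=14127 shift=14 [end]
Varint 1: bytes[0:2] = AF 6E -> value 14127 (2 byte(s))
  byte[2]=0xA4 cont=1 payload=0x24=36: acc |= 36<<0 -> acc=36 shift=7
  byte[3]=0x4C cont=0 payload=0x4C=76: acc |= 76<<7 -> acc=9764 shift=14 [end]
Varint 2: bytes[2:4] = A4 4C -> value 9764 (2 byte(s))
  byte[4]=0x95 cont=1 payload=0x15=21: acc |= 21<<0 -> acc=21 shift=7
  byte[5]=0x2C cont=0 payload=0x2C=44: acc |= 44<<7 -> acc=5653 shift=14 [end]
Varint 3: bytes[4:6] = 95 2C -> value 5653 (2 byte(s))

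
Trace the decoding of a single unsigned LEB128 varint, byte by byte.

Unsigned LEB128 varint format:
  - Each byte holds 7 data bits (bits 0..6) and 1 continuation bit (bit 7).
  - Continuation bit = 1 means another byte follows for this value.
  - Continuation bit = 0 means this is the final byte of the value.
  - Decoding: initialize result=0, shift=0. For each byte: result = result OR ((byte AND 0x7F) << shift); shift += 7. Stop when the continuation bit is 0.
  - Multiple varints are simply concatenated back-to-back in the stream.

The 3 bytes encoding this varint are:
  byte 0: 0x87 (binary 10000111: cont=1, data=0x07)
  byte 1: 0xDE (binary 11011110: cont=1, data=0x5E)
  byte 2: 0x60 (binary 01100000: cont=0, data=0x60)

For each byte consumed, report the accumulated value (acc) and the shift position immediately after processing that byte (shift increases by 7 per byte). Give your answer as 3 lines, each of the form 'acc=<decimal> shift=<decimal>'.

byte 0=0x87: payload=0x07=7, contrib = 7<<0 = 7; acc -> 7, shift -> 7
byte 1=0xDE: payload=0x5E=94, contrib = 94<<7 = 12032; acc -> 12039, shift -> 14
byte 2=0x60: payload=0x60=96, contrib = 96<<14 = 1572864; acc -> 1584903, shift -> 21

Answer: acc=7 shift=7
acc=12039 shift=14
acc=1584903 shift=21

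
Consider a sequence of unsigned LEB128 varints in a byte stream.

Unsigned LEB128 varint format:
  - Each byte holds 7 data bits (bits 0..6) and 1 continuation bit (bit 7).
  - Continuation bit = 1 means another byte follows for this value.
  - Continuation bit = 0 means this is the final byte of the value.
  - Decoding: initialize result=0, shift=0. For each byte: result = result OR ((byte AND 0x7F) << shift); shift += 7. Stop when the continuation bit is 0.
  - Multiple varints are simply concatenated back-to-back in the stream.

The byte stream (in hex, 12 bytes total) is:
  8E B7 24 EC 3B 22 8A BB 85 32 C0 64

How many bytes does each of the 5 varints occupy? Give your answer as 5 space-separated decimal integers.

  byte[0]=0x8E cont=1 payload=0x0E=14: acc |= 14<<0 -> acc=14 shift=7
  byte[1]=0xB7 cont=1 payload=0x37=55: acc |= 55<<7 -> acc=7054 shift=14
  byte[2]=0x24 cont=0 payload=0x24=36: acc |= 36<<14 -> acc=596878 shift=21 [end]
Varint 1: bytes[0:3] = 8E B7 24 -> value 596878 (3 byte(s))
  byte[3]=0xEC cont=1 payload=0x6C=108: acc |= 108<<0 -> acc=108 shift=7
  byte[4]=0x3B cont=0 payload=0x3B=59: acc |= 59<<7 -> acc=7660 shift=14 [end]
Varint 2: bytes[3:5] = EC 3B -> value 7660 (2 byte(s))
  byte[5]=0x22 cont=0 payload=0x22=34: acc |= 34<<0 -> acc=34 shift=7 [end]
Varint 3: bytes[5:6] = 22 -> value 34 (1 byte(s))
  byte[6]=0x8A cont=1 payload=0x0A=10: acc |= 10<<0 -> acc=10 shift=7
  byte[7]=0xBB cont=1 payload=0x3B=59: acc |= 59<<7 -> acc=7562 shift=14
  byte[8]=0x85 cont=1 payload=0x05=5: acc |= 5<<14 -> acc=89482 shift=21
  byte[9]=0x32 cont=0 payload=0x32=50: acc |= 50<<21 -> acc=104947082 shift=28 [end]
Varint 4: bytes[6:10] = 8A BB 85 32 -> value 104947082 (4 byte(s))
  byte[10]=0xC0 cont=1 payload=0x40=64: acc |= 64<<0 -> acc=64 shift=7
  byte[11]=0x64 cont=0 payload=0x64=100: acc |= 100<<7 -> acc=12864 shift=14 [end]
Varint 5: bytes[10:12] = C0 64 -> value 12864 (2 byte(s))

Answer: 3 2 1 4 2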